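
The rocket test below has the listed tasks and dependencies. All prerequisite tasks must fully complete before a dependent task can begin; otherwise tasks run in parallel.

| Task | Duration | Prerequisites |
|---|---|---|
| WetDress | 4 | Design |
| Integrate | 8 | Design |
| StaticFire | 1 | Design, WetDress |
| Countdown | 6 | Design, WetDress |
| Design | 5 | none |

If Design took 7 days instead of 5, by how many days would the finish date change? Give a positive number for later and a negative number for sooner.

Critical path before the change: Design→WetDress→Countdown = 5+4+6 = 15 giving 15 days.
Design lies on that path, so at 7 days the path becomes 17 days.
The critical path is still Design→WetDress→Countdown; finish is now 17 days.
Change in finish: 17 − 15 = +2 days.

2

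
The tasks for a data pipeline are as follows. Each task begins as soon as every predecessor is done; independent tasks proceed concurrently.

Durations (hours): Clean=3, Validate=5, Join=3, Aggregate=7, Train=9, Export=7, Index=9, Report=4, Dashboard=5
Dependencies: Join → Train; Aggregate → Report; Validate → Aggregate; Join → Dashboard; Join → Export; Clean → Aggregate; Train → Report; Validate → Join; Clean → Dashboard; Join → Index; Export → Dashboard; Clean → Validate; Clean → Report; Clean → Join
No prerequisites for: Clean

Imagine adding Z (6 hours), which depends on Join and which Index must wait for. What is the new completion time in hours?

Originally the project takes 24 hours.
With Z inserted, Index now waits for max(Join, Z).
New critical path: Clean→Validate→Join→Z→Index = 3+5+3+6+9 = 26 ⇒ 26 hours.

26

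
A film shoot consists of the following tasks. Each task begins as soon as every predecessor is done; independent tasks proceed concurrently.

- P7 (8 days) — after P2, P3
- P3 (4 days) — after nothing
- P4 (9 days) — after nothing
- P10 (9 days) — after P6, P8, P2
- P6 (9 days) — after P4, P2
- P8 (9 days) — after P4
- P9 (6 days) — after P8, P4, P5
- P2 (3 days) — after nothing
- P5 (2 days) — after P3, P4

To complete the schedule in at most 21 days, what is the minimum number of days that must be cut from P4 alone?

6

Current finish: 27 days; target: 21.
P4 is on every critical path, so each day cut from P4 cuts the finish by one (this holds down to a finish of 21).
Need 27 − 21 = 6 days off P4 → P4 becomes 3 days, finish becomes 21.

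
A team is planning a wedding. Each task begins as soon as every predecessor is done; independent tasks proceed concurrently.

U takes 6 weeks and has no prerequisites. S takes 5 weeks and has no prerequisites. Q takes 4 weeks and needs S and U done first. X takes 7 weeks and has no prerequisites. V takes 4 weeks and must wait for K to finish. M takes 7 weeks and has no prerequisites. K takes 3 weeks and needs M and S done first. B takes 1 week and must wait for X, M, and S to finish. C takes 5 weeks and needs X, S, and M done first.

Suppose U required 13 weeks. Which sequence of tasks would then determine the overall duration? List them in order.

Actual critical path: M→K→V = 7+3+4 = 14 ⇒ 14 weeks.
U has 4 weeks of float (longest path through it is 10).
New critical path: U→Q = 13+4 = 17 ⇒ 17 weeks.

U, Q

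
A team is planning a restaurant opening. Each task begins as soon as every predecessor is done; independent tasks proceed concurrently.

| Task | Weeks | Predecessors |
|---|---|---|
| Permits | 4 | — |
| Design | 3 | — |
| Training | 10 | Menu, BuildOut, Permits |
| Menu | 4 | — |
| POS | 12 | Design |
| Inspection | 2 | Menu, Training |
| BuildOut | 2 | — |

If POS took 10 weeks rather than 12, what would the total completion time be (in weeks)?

16

Actual critical path: Permits→Training→Inspection = 4+10+2 = 16 ⇒ 16 weeks.
POS is off the critical path — its longest chain is 15 weeks, giving 1 of slack.
No other chain overtakes it, so the finish is 16 weeks.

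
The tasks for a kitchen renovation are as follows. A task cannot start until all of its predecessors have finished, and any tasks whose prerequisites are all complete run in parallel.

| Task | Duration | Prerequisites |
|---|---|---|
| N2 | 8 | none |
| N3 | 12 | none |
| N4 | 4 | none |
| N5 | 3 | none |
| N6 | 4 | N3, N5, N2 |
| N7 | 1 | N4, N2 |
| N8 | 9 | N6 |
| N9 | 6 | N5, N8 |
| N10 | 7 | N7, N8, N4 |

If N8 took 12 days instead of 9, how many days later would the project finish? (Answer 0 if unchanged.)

3

The binding path is N3→N6→N8→N10 = 12+4+9+7 = 32; finish at 32 days.
Since N8 is critical, the +3 change carries straight to that chain (now 35 days).
The critical path is still N3→N6→N8→N10; finish is now 35 days.
Change in finish: 35 − 32 = +3 days.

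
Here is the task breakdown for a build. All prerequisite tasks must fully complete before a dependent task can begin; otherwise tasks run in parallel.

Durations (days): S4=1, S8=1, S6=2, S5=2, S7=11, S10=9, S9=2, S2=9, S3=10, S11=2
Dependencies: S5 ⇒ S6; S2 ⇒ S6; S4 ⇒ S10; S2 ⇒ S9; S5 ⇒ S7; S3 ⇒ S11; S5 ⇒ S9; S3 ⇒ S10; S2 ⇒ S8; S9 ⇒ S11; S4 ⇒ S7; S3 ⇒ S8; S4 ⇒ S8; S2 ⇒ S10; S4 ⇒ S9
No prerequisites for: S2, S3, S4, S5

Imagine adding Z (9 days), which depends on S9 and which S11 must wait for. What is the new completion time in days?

22

Originally the job takes 19 days.
With Z inserted, S11 now waits for max(S9, S3, Z).
New critical path: S2→S9→Z→S11 = 9+2+9+2 = 22 ⇒ 22 days.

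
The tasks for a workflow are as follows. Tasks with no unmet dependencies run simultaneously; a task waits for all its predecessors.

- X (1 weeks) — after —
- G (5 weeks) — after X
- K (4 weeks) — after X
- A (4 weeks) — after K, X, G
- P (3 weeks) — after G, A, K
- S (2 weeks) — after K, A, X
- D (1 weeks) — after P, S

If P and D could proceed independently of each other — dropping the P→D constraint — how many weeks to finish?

13

Before: longest chain X→G→A→P→D = 1+5+4+3+1 = 14, finish 14.
Without P→D, D's earliest start moves from 13 to 12.
The longest chain is now X→G→A→P = 1+5+4+3 = 13, so the job takes 13 weeks.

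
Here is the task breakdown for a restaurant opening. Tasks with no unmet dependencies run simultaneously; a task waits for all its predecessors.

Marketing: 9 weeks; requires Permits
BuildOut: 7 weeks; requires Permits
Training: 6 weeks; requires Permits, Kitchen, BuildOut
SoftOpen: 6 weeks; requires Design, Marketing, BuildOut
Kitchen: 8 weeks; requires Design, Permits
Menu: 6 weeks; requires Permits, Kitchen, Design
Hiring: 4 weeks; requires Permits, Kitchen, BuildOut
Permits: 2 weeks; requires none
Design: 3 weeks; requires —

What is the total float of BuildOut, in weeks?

Critical path: Permits→Marketing→SoftOpen = 2+9+6 = 17, so the finish is 17 weeks.
Longest path through BuildOut: 15 weeks (earliest finish 9, latest finish 11).
So BuildOut can slip 11 − 9 = 2 weeks.

2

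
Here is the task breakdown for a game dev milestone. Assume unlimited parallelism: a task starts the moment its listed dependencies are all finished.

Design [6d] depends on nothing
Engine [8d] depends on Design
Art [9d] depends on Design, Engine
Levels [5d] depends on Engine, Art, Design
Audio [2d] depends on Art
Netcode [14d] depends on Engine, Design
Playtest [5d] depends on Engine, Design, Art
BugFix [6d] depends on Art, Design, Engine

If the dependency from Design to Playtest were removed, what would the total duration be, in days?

29

Original critical path: Design→Engine→Art→BugFix = 6+8+9+6 = 29 ⇒ 29 days.
Dropping Design→Playtest doesn't change Playtest's earliest start (23); another predecessor still binds.
After: Design→Engine→Art→BugFix = 6+8+9+6 = 29 → 29 days.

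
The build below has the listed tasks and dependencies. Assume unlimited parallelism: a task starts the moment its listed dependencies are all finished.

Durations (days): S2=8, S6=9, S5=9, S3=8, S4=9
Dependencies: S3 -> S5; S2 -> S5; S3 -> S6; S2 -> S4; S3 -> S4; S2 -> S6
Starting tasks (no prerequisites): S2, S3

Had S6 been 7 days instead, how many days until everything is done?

17

As given, the longest chain is S2→S6 = 8+9 = 17, so the finish is 17 days.
S6 is on the critical path; changing it to 7 makes that path 15 days.
Now S2→S4 = 8+9 = 17 is longest, so the finish becomes 17 days.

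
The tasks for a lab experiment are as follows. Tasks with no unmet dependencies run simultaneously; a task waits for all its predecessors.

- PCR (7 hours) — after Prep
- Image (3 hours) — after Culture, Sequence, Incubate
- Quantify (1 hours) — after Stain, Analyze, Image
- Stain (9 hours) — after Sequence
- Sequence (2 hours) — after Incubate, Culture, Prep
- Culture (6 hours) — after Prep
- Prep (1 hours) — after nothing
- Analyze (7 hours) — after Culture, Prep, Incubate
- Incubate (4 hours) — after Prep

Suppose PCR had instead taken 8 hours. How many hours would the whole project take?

19

As given, the longest chain is Prep→Culture→Sequence→Stain→Quantify = 1+6+2+9+1 = 19, so the finish is 19 hours.
PCR is off the critical path — its longest chain is 8 hours, giving 11 of slack.
That remains the longest chain; total 19 hours.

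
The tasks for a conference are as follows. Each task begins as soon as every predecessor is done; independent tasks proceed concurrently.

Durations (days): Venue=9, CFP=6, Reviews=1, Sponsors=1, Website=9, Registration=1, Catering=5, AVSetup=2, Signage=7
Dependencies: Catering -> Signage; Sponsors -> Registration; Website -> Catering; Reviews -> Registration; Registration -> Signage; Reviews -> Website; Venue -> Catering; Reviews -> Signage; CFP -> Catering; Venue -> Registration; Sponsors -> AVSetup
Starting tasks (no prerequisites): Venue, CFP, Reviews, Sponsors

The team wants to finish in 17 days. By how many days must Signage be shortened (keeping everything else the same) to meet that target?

5

Current finish: 22 days; target: 17.
Signage is on every critical path, so each day cut from Signage cuts the finish by one (this holds down to a finish of 16).
Need 22 − 17 = 5 days off Signage → Signage becomes 2 days, finish becomes 17.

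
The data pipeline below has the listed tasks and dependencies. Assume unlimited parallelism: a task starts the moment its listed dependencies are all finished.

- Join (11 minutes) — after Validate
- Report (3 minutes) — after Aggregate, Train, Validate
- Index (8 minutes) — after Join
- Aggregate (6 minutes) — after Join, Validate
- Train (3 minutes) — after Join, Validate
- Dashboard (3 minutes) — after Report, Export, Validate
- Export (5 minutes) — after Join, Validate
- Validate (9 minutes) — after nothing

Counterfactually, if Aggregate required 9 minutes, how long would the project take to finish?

35

The binding path is Validate→Join→Aggregate→Report→Dashboard = 9+11+6+3+3 = 32; finish at 32 minutes.
Aggregate is on the critical path; changing it to 9 makes that path 35 minutes.
That remains the longest chain; total 35 minutes.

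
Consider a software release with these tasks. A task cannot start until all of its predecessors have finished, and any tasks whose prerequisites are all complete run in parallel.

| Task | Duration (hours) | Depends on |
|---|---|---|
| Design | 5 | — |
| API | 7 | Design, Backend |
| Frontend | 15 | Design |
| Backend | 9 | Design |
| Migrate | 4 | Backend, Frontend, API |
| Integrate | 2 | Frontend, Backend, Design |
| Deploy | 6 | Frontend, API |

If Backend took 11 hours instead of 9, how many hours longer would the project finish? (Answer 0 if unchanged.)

Actual critical path: Design→Backend→API→Deploy = 5+9+7+6 = 27 ⇒ 27 hours.
Backend lies on that path, so at 11 hours the path becomes 29 hours.
That remains the longest chain; total 29 hours.
Change in finish: 29 − 27 = +2 hours.

2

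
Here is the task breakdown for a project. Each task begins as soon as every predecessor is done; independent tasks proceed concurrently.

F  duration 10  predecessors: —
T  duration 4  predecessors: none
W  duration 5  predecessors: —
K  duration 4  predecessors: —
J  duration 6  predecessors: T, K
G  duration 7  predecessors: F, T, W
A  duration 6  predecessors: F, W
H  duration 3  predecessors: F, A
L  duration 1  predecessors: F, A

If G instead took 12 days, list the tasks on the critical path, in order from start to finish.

F, G

Baseline: F→A→H = 10+6+3 = 19 → 19 days.
The longest path through G is only 17 days, so G has float 2.
Now F→G = 10+12 = 22 is longest, so the finish becomes 22 days.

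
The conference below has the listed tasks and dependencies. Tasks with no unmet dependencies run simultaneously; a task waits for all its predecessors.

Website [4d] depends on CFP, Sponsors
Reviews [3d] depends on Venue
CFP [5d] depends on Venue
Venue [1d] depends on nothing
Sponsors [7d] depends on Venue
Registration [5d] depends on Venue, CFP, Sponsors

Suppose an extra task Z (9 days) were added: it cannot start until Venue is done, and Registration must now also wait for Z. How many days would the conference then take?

Originally the conference takes 13 days.
With Z inserted, Registration now waits for max(Venue, CFP, Sponsors, Z).
New critical path: Venue→Z→Registration = 1+9+5 = 15 ⇒ 15 days.

15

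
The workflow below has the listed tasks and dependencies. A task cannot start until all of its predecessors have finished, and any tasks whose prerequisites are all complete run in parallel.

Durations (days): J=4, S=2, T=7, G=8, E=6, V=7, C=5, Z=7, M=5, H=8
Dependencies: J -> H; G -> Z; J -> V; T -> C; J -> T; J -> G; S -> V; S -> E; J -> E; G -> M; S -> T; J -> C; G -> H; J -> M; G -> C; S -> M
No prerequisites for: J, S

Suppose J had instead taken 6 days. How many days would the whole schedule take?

The binding path is J→G→H = 4+8+8 = 20; finish at 20 days.
J is on the critical path; changing it to 6 makes that path 22 days.
The critical path is still J→G→H; finish is now 22 days.

22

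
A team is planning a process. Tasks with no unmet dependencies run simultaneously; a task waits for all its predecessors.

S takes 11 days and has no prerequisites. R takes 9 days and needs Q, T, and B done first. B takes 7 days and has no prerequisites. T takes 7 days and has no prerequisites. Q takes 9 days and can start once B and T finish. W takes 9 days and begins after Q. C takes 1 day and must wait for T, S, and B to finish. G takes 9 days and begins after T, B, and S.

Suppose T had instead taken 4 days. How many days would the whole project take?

25

Critical path before the change: T→Q→W = 7+9+9 = 25 giving 25 days.
T is on the critical path; changing it to 4 makes that path 22 days.
New critical path: B→Q→W = 7+9+9 = 25 ⇒ 25 days.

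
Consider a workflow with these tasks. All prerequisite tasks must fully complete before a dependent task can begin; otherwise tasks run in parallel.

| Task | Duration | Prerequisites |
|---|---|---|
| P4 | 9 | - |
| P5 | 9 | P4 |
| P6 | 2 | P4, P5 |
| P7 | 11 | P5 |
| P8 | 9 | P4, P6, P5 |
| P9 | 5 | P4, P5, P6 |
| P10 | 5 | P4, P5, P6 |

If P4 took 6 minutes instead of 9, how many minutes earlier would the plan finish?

The binding path is P4→P5→P6→P8 = 9+9+2+9 = 29; finish at 29 minutes.
Since P4 is critical, the -3 change carries straight to that chain (now 26 minutes).
No other chain overtakes it, so the finish is 26 minutes.
Change in finish: 26 − 29 = -3 minutes.

3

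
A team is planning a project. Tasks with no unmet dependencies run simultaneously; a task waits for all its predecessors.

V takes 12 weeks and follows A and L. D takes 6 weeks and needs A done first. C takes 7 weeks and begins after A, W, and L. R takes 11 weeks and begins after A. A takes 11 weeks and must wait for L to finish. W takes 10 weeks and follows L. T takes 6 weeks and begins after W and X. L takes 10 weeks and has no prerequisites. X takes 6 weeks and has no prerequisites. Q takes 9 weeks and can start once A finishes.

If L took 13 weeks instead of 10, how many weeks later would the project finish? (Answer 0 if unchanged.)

The binding path is L→A→V = 10+11+12 = 33; finish at 33 weeks.
L lies on that path, so at 13 weeks the path becomes 36 weeks.
The critical path is still L→A→V; finish is now 36 weeks.
Change in finish: 36 − 33 = +3 weeks.

3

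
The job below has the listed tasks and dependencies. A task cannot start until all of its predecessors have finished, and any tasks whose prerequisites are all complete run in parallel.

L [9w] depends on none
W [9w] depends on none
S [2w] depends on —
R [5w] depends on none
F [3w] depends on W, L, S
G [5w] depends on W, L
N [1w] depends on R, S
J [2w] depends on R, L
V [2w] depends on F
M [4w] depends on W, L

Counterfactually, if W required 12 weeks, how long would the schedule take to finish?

17

As given, the longest chain is W→F→V = 9+3+2 = 14, so the finish is 14 weeks.
W is on the critical path; changing it to 12 makes that path 17 weeks.
That remains the longest chain; total 17 weeks.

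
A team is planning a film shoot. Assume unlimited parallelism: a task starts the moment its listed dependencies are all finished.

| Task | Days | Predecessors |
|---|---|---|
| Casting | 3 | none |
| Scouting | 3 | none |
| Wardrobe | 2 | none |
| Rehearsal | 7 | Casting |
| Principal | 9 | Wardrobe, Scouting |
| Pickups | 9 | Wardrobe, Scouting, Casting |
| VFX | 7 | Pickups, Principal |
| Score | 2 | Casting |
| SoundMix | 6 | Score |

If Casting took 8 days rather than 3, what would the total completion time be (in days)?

Critical path before the change: Casting→Pickups→VFX = 3+9+7 = 19 giving 19 days.
Since Casting is critical, the +5 change carries straight to that chain (now 24 days).
That remains the longest chain; total 24 days.

24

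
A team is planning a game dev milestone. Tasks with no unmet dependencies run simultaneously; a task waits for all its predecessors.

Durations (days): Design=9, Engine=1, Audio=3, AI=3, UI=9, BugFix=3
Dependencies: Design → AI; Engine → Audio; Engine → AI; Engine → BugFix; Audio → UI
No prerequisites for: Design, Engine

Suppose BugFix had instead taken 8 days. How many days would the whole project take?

As given, the longest chain is Engine→Audio→UI = 1+3+9 = 13, so the finish is 13 days.
BugFix is off the critical path — its longest chain is 4 days, giving 9 of slack.
That remains the longest chain; total 13 days.

13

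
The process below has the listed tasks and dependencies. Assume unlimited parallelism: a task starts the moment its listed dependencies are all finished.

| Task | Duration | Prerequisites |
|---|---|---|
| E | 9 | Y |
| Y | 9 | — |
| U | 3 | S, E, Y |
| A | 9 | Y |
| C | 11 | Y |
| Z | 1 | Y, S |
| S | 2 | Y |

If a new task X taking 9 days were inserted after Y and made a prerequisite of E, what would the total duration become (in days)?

Originally the project takes 21 days.
With X inserted, E now waits for max(Y, X).
New critical path: Y→X→E→U = 9+9+9+3 = 30 ⇒ 30 days.

30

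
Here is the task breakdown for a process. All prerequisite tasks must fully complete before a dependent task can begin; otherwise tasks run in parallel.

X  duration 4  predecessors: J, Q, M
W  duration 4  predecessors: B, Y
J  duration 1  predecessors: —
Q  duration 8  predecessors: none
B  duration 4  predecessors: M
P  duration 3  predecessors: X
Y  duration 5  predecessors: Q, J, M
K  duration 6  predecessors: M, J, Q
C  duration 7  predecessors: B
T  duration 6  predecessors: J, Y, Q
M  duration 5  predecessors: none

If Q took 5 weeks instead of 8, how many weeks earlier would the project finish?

3

Critical path before the change: Q→Y→T = 8+5+6 = 19 giving 19 weeks.
Since Q is critical, the -3 change carries straight to that chain (now 16 weeks).
New critical path: M→B→C = 5+4+7 = 16 ⇒ 16 weeks.
Change in finish: 16 − 19 = -3 weeks.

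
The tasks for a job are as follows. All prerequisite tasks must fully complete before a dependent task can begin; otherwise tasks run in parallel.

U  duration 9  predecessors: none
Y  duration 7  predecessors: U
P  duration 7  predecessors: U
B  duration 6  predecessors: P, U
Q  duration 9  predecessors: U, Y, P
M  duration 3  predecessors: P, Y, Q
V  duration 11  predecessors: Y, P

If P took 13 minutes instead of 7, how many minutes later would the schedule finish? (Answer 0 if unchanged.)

Actual critical path: U→P→Q→M = 9+7+9+3 = 28 ⇒ 28 minutes.
Since P is critical, the +6 change carries straight to that chain (now 34 minutes).
The critical path is still U→P→Q→M; finish is now 34 minutes.
Change in finish: 34 − 28 = +6 minutes.

6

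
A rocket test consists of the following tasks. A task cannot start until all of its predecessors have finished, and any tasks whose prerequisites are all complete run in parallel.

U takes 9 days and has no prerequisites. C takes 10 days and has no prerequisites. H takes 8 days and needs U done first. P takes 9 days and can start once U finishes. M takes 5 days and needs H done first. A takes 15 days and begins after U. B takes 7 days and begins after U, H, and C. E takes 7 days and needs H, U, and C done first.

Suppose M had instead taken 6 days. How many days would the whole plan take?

Critical path before the change: U→H→B = 9+8+7 = 24 giving 24 days.
The longest path through M is only 22 days, so M has float 2.
The critical path is still U→H→B; finish is now 24 days.

24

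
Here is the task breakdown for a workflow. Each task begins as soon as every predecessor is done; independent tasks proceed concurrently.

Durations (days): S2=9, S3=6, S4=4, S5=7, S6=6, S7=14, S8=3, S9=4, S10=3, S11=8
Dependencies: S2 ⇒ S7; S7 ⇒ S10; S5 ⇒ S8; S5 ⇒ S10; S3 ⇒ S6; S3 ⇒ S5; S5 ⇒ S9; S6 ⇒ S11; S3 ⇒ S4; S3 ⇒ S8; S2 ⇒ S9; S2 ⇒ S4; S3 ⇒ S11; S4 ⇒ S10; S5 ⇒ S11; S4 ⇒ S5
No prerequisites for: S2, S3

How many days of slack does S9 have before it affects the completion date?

4

S2→S4→S5→S11 = 9+4+7+8 = 28 sets the makespan at 28 days.
The longest chain containing S9 totals 24 days.
Slack of S9 = 24 − 20 = 4 days.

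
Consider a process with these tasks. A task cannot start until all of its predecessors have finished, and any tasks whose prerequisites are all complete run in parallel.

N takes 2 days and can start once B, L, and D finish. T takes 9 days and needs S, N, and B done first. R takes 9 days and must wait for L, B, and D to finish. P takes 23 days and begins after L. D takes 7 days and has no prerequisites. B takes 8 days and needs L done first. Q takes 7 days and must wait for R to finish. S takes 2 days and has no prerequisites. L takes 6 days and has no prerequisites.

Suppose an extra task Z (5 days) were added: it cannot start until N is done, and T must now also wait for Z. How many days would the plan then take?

30

Originally the plan takes 30 days.
With Z inserted, T now waits for max(S, N, B, Z).
New critical path: L→B→N→Z→T = 6+8+2+5+9 = 30 ⇒ 30 days.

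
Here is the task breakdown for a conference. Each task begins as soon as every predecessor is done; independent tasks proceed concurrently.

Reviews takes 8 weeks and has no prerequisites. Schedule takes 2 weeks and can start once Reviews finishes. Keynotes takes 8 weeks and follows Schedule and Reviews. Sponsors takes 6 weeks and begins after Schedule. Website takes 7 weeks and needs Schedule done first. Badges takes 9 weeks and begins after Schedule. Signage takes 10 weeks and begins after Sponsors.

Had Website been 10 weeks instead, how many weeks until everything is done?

26

As given, the longest chain is Reviews→Schedule→Sponsors→Signage = 8+2+6+10 = 26, so the finish is 26 weeks.
Website has 9 weeks of float (longest path through it is 17).
No other chain overtakes it, so the finish is 26 weeks.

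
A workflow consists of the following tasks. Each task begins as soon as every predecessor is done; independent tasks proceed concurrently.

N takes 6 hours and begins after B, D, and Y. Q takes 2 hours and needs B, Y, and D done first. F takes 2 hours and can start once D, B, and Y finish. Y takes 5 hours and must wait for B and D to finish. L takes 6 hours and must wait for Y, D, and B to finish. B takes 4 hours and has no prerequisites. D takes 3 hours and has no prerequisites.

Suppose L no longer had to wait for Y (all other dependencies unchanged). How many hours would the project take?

Original critical path: B→Y→L = 4+5+6 = 15 ⇒ 15 hours.
Without Y→L, L's earliest start moves from 9 to 4.
The longest chain is now B→Y→N = 4+5+6 = 15, so the project takes 15 hours.

15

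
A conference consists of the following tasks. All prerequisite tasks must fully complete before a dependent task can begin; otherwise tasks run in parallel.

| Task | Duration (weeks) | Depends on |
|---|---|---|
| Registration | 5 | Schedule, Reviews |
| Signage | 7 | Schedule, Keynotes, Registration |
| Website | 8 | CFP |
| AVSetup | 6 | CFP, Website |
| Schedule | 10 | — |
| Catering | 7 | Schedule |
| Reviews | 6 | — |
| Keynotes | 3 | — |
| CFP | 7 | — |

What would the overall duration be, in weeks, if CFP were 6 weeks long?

22

Actual critical path: Schedule→Registration→Signage = 10+5+7 = 22 ⇒ 22 weeks.
CFP has 1 week of float (longest path through it is 21).
No other chain overtakes it, so the finish is 22 weeks.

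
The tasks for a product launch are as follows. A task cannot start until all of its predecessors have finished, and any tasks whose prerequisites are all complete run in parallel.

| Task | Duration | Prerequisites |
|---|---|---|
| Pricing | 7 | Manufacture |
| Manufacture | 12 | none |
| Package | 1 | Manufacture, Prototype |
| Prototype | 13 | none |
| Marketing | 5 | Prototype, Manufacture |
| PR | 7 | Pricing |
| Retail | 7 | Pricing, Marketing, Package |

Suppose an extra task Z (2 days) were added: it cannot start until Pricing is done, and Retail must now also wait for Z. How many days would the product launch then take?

28

Originally the product launch takes 26 days.
With Z inserted, Retail now waits for max(Pricing, Marketing, Package, Z).
New critical path: Manufacture→Pricing→Z→Retail = 12+7+2+7 = 28 ⇒ 28 days.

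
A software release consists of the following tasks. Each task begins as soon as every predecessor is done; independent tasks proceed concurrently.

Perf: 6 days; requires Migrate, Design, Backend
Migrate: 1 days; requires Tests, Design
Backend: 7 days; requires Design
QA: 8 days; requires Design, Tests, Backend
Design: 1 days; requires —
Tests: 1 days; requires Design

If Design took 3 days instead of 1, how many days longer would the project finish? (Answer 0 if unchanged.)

The binding path is Design→Backend→QA = 1+7+8 = 16; finish at 16 days.
Design is on the critical path; changing it to 3 makes that path 18 days.
The critical path is still Design→Backend→QA; finish is now 18 days.
Change in finish: 18 − 16 = +2 days.

2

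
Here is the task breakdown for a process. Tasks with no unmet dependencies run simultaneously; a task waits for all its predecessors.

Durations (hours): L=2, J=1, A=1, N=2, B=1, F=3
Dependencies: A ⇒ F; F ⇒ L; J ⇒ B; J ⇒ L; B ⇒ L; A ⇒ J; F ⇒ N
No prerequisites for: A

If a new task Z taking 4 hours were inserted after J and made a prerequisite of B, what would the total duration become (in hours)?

9

Originally the plan takes 6 hours.
With Z inserted, B now waits for max(J, Z).
New critical path: A→J→Z→B→L = 1+1+4+1+2 = 9 ⇒ 9 hours.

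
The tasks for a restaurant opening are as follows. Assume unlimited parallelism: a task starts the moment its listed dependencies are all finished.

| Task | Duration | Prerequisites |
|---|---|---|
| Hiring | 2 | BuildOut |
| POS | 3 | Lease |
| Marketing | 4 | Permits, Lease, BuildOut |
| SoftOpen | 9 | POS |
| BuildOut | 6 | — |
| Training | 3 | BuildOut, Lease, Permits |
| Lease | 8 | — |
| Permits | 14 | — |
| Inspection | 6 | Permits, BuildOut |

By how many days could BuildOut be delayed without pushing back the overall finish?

8

The longest chain is Lease→POS→SoftOpen = 8+3+9 = 20; overall finish 20 days.
BuildOut finishes as early as 6 and must finish by 14.
So BuildOut can slip 14 − 6 = 8 days.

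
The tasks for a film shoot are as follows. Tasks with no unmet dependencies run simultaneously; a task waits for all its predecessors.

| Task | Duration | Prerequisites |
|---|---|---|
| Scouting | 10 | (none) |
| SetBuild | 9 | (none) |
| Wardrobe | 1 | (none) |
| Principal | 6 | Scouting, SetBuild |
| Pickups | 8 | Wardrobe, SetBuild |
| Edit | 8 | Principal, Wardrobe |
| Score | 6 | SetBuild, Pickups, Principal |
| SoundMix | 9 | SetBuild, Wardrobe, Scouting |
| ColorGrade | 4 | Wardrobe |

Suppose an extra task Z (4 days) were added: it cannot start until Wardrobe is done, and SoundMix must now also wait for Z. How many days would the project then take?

24

Originally the project takes 24 days.
With Z inserted, SoundMix now waits for max(SetBuild, Wardrobe, Scouting, Z).
New critical path: Scouting→Principal→Edit = 10+6+8 = 24 ⇒ 24 days.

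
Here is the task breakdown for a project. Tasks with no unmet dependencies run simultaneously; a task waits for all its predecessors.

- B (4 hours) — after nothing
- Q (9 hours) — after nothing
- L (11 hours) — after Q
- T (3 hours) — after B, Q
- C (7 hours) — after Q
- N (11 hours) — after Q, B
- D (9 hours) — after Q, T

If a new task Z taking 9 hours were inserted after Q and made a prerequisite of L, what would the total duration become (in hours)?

29

Originally the schedule takes 21 hours.
With Z inserted, L now waits for max(Q, Z).
New critical path: Q→Z→L = 9+9+11 = 29 ⇒ 29 hours.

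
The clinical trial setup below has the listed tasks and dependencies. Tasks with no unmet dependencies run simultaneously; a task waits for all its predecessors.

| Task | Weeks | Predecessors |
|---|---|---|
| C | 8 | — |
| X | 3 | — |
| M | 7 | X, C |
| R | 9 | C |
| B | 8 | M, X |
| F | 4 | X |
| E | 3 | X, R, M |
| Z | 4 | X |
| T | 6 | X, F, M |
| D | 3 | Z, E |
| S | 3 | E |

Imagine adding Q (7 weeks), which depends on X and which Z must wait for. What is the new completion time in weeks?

Originally the project takes 23 weeks.
With Q inserted, Z now waits for max(X, Q).
New critical path: C→M→B = 8+7+8 = 23 ⇒ 23 weeks.

23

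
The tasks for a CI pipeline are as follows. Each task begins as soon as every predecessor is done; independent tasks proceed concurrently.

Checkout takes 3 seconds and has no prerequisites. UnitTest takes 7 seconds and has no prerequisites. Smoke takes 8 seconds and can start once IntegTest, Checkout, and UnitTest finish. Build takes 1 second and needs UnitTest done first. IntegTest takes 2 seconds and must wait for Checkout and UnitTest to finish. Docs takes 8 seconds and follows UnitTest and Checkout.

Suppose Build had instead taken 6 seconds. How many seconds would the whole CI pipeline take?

17

The binding path is UnitTest→IntegTest→Smoke = 7+2+8 = 17; finish at 17 seconds.
Build is off the critical path — its longest chain is 8 seconds, giving 9 of slack.
That remains the longest chain; total 17 seconds.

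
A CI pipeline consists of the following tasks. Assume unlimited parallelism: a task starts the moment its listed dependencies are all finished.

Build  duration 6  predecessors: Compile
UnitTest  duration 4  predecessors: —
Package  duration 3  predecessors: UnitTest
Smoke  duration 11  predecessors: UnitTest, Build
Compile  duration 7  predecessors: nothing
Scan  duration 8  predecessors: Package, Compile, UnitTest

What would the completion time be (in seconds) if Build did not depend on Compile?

With the dependency in place, Compile→Build→Smoke = 7+6+11 = 24 sets the finish at 24 seconds.
Without Compile→Build, Build's earliest start moves from 7 to 0.
The longest chain is now Build→Smoke = 6+11 = 17, so the schedule takes 17 seconds.

17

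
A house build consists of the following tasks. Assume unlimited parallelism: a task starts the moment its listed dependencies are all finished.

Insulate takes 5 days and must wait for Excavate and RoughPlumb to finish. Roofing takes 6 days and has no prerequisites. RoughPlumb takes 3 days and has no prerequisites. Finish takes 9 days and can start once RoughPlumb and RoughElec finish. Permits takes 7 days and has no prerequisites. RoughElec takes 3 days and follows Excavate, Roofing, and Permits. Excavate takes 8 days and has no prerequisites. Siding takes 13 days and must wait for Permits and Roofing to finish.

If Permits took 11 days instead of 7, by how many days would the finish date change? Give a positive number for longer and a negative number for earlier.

4

Actual critical path: Permits→Siding = 7+13 = 20 ⇒ 20 days.
Permits is on the critical path; changing it to 11 makes that path 24 days.
No other chain overtakes it, so the finish is 24 days.
Change in finish: 24 − 20 = +4 days.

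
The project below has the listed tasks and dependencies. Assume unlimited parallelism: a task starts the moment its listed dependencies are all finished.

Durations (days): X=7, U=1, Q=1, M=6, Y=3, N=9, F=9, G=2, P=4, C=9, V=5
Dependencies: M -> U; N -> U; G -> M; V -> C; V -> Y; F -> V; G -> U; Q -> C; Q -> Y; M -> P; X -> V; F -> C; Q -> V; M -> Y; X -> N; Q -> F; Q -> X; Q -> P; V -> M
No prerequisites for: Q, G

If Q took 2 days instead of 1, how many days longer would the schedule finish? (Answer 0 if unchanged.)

Actual critical path: Q→F→V→M→P = 1+9+5+6+4 = 25 ⇒ 25 days.
Q is on the critical path; changing it to 2 makes that path 26 days.
That remains the longest chain; total 26 days.
Change in finish: 26 − 25 = +1 days.

1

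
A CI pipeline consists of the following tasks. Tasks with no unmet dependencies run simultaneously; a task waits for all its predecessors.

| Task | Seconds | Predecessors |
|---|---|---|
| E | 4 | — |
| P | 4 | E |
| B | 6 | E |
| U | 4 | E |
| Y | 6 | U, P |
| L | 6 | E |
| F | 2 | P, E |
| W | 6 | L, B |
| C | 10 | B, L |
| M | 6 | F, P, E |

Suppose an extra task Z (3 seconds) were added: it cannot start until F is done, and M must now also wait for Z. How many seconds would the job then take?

20

Originally the job takes 20 seconds.
With Z inserted, M now waits for max(F, P, E, Z).
New critical path: E→B→C = 4+6+10 = 20 ⇒ 20 seconds.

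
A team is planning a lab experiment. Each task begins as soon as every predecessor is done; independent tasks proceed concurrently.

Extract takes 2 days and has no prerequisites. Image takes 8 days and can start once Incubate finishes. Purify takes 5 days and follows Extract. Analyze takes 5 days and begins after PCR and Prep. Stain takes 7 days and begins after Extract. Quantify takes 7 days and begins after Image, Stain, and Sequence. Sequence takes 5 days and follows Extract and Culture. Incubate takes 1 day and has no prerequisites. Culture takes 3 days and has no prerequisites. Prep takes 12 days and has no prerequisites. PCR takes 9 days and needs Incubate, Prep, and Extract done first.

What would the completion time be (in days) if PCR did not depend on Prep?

17

Before: longest chain Prep→PCR→Analyze = 12+9+5 = 26, finish 26.
Without Prep→PCR, PCR's earliest start moves from 12 to 2.
The longest chain is now Prep→Analyze = 12+5 = 17, so the schedule takes 17 days.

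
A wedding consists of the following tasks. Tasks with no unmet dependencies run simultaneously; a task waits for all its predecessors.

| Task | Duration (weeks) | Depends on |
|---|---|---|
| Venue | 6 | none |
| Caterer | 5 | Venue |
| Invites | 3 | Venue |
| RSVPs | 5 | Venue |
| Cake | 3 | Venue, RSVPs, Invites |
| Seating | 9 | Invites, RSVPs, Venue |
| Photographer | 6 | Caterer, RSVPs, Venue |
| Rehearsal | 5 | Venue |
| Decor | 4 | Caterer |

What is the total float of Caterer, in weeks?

Venue→RSVPs→Seating = 6+5+9 = 20 sets the makespan at 20 weeks.
Longest path through Caterer: 17 weeks (earliest finish 11, latest finish 14).
Slack of Caterer = 9 − 6 = 3 weeks.

3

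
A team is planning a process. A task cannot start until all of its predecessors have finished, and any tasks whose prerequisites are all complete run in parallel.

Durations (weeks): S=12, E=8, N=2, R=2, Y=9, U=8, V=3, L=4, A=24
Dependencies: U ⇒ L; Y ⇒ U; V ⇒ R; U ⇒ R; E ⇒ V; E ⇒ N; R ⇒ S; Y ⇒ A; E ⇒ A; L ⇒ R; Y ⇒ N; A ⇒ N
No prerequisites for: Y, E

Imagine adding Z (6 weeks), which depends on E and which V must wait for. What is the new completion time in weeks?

Originally the job takes 35 weeks.
With Z inserted, V now waits for max(E, Z).
New critical path: Y→A→N = 9+24+2 = 35 ⇒ 35 weeks.

35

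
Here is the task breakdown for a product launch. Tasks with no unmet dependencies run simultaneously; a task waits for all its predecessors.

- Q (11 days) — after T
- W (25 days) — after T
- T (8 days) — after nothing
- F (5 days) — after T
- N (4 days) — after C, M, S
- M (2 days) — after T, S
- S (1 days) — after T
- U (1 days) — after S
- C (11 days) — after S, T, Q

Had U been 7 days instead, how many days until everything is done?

Critical path before the change: T→Q→C→N = 8+11+11+4 = 34 giving 34 days.
The longest path through U is only 10 days, so U has float 24.
That remains the longest chain; total 34 days.

34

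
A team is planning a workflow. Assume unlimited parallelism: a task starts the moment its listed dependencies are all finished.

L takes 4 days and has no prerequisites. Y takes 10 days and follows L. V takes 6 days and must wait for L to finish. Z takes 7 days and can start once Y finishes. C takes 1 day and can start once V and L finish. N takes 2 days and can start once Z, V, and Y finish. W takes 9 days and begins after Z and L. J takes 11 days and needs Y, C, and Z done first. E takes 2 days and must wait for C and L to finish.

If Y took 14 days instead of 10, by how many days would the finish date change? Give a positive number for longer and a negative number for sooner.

As given, the longest chain is L→Y→Z→J = 4+10+7+11 = 32, so the finish is 32 days.
Since Y is critical, the +4 change carries straight to that chain (now 36 days).
That remains the longest chain; total 36 days.
Change in finish: 36 − 32 = +4 days.

4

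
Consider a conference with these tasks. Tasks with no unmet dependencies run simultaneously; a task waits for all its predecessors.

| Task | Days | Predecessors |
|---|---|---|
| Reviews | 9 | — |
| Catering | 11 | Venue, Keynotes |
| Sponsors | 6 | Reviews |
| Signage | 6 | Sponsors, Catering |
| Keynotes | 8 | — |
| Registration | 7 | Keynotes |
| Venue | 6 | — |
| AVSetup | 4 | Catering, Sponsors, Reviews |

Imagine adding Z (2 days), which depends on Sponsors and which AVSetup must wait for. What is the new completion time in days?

25

Originally the project takes 25 days.
With Z inserted, AVSetup now waits for max(Catering, Sponsors, Reviews, Z).
New critical path: Keynotes→Catering→Signage = 8+11+6 = 25 ⇒ 25 days.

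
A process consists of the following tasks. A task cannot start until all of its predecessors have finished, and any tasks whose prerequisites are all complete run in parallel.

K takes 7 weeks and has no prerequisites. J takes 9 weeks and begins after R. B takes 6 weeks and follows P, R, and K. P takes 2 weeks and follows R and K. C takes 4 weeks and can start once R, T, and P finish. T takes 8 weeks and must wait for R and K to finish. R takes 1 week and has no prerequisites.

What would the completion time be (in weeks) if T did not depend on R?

Original critical path: K→T→C = 7+8+4 = 19 ⇒ 19 weeks.
Dropping R→T doesn't change T's earliest start (7); another predecessor still binds.
After: K→T→C = 7+8+4 = 19 → 19 weeks.

19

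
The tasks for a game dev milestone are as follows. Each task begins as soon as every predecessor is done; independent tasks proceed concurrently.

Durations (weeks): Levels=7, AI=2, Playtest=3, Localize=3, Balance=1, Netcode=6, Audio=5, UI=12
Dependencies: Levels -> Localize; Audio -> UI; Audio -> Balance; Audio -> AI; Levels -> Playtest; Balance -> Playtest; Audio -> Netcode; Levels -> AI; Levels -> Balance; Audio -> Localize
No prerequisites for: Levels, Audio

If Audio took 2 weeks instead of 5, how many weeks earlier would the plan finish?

The binding path is Audio→UI = 5+12 = 17; finish at 17 weeks.
Audio lies on that path, so at 2 weeks the path becomes 14 weeks.
No other chain overtakes it, so the finish is 14 weeks.
Change in finish: 14 − 17 = -3 weeks.

3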